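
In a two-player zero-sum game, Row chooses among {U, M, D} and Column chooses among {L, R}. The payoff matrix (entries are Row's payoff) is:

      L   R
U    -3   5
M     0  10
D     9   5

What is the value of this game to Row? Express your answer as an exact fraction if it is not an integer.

Row minima: U → -3, M → 0, D → 5; maximin = 5.
Column maxima: L → 9, R → 10; minimax = 9.
5 ≠ 9, so there is no saddle point; optimal play is mixed.
U is strictly dominated by M, so Row never plays it.
On the remaining 2×2 (M, D vs L, R):
Let Row play M with probability p. Expected payoff against L: 0p + 9(1−p) = −9p + 9; against R: 10p + 5(1−p) = 5p + 5.
Setting these equal: −9p + 9 = 5p + 5 ⇒ −14p = -4 ⇒ p = 2/7, and the value is (-9)·(2/7) + 9 = 45/7.
For Column: with q = P(L), equating M's and D's payoffs gives −10q + 10 = 4q + 5 ⇒ q = 5/14.

45/7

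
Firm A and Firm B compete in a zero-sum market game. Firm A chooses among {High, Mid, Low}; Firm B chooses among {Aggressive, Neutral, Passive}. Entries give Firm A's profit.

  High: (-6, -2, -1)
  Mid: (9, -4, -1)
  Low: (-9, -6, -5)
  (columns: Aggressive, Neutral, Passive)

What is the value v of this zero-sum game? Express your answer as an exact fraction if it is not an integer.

Row minima: High → -6, Mid → -4, Low → -9; maximin = -4.
Column maxima: Aggressive → 9, Neutral → -2, Passive → -1; minimax = -2.
-4 ≠ -2, so there is no saddle point; optimal play is mixed.
Low is strictly dominated by High, so Firm A never plays it.
Passive is strictly dominated by Neutral (it gives Firm A strictly more in every row), so Firm B never plays it.
On the remaining 2×2 (High, Mid vs Aggressive, Neutral):
Let Firm A play High with probability p. Expected payoff against Aggressive: (-6)p + 9(1−p) = −15p + 9; against Neutral: (-2)p + (-4)(1−p) = 2p − 4.
Setting these equal: −15p + 9 = 2p − 4 ⇒ −17p = -13 ⇒ p = 13/17, and the value is (-15)·(13/17) + 9 = -42/17.
For Firm B: with q = P(Aggressive), equating High's and Mid's payoffs gives −4q − 2 = 13q − 4 ⇒ q = 2/17.

-42/17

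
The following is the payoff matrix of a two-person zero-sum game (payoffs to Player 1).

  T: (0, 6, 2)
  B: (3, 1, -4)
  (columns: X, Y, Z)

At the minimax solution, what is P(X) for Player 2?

Row minima: T → 0, B → -4; maximin = 0.
Column maxima: X → 3, Y → 6, Z → 2; minimax = 2.
0 ≠ 2, so there is no saddle point; optimal play is mixed.
Y is strictly dominated by Z (it gives Player 1 strictly more in every row), so Player 2 never plays it.
On the remaining 2×2 (T, B vs X, Z):
Let Player 1 play T with probability p. Expected payoff against X: 0p + 3(1−p) = −3p + 3; against Z: 2p + (-4)(1−p) = 6p − 4.
Setting these equal: −3p + 3 = 6p − 4 ⇒ −9p = -7 ⇒ p = 7/9, and the value is (-3)·(7/9) + 3 = 2/3.
For Player 2: with q = P(X), equating T's and B's payoffs gives −2q + 2 = 7q − 4 ⇒ q = 2/3.

2/3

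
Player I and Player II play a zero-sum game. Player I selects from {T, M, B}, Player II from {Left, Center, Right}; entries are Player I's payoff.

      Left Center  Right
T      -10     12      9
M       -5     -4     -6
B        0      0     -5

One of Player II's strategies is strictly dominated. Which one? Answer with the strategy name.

Center

Right holds Player I's payoff strictly below Center in every row: 9 < 12, -6 < -4, -5 < 0.
So Center is strictly dominated for Player II.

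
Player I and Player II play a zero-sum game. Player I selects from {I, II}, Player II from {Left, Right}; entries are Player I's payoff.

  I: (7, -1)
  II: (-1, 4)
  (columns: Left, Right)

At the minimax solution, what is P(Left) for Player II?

5/13

Row minima: I → -1, II → -1; maximin = -1.
Column maxima: Left → 7, Right → 4; minimax = 4.
-1 ≠ 4, so there is no saddle point; optimal play is mixed.
Let Player I play I with probability p. Expected payoff against Left: 7p + (-1)(1−p) = 8p − 1; against Right: (-1)p + 4(1−p) = −5p + 4.
Setting these equal: 8p − 1 = −5p + 4 ⇒ 13p = 5 ⇒ p = 5/13, and the value is (8)·(5/13) − 1 = 27/13.
For Player II: with q = P(Left), equating I's and II's payoffs gives 8q − 1 = −5q + 4 ⇒ q = 5/13.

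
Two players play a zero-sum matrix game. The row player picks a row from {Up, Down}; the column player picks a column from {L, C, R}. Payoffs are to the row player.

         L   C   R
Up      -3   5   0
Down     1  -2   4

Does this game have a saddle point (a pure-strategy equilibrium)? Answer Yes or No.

Row minima: Up → -3, Down → -2; maximin = -2.
Column maxima: L → 1, C → 5, R → 4; minimax = 1.
-2 ≠ 1, so no pure-strategy equilibrium exists.

No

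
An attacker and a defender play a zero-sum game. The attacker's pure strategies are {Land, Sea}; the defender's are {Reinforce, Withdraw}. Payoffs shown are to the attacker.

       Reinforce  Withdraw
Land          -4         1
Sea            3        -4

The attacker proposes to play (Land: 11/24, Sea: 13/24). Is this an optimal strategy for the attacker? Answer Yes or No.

Against Reinforce this mix gives (11/24)·(-4) + (13/24)·3 = -5/24.
Against Withdraw this mix gives (11/24)·1 + (13/24)·(-4) = -41/24.
The defender will play Withdraw, holding the attacker to -41/24. Shifting weight toward the row that does better against Withdraw would raise this floor (the equalizing mix achieves -13/12 against both Withdraw and Reinforce), so the proposed strategy is not optimal.

No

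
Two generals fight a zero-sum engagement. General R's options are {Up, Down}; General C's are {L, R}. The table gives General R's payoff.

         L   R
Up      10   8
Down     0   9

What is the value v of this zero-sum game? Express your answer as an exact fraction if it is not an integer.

90/11

Row minima: Up → 8, Down → 0; maximin = 8.
Column maxima: L → 10, R → 9; minimax = 9.
8 ≠ 9, so there is no saddle point; optimal play is mixed.
Let General R play Up with probability p. Expected payoff against L: 10p + 0(1−p) = 10p; against R: 8p + 9(1−p) = −p + 9.
Setting these equal: 10p = −p + 9 ⇒ 11p = 9 ⇒ p = 9/11, and the value is (10)·(9/11) = 90/11.
For General C: with q = P(L), equating Up's and Down's payoffs gives 2q + 8 = −9q + 9 ⇒ q = 1/11.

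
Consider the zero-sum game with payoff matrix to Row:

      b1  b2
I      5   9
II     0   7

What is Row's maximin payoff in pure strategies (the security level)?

Row minima: I → 5, II → 0.
The best of these is 5.

5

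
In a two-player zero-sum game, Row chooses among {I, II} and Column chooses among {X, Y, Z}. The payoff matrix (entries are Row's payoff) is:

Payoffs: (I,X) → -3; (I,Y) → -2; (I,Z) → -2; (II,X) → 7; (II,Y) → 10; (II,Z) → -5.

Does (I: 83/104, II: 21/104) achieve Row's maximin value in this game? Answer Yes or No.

Against X this mix gives (83/104)·(-3) + (21/104)·7 = -51/52.
Against Y this mix gives (83/104)·(-2) + (21/104)·10 = 11/26.
Against Z this mix gives (83/104)·(-2) + (21/104)·(-5) = -271/104.
Column will play Z, holding Row to -271/104. Shifting weight toward the row that does better against Z would raise this floor (the equalizing mix achieves -29/13 against both Z and X), so the proposed strategy is not optimal.

No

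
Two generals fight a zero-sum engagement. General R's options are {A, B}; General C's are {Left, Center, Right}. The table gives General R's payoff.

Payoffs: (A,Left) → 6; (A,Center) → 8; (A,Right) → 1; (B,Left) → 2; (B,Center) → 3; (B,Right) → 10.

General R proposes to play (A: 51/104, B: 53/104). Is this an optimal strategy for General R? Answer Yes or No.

Against Left this mix gives (51/104)·6 + (53/104)·2 = 103/26.
Against Center this mix gives (51/104)·8 + (53/104)·3 = 567/104.
Against Right this mix gives (51/104)·1 + (53/104)·10 = 581/104.
General C will play Left, holding General R to 103/26. Shifting weight toward the row that does better against Left would raise this floor (the equalizing mix achieves 58/13 against both Left and Right), so the proposed strategy is not optimal.

No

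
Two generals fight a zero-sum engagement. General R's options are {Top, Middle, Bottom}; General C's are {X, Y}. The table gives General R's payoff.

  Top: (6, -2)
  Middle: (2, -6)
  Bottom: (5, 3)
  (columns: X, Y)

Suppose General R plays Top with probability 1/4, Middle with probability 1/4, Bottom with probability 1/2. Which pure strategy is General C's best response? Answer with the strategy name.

Y

If General C plays X, General R's expected payoff is (1/4)·6 + (1/4)·2 + (1/2)·5 = 9/2.
If General C plays Y, General R's expected payoff is (1/4)·(-2) + (1/4)·(-6) + (1/2)·3 = -1/2.
General C minimizes General R's payoff; the smallest is -1/2, so the best response is Y.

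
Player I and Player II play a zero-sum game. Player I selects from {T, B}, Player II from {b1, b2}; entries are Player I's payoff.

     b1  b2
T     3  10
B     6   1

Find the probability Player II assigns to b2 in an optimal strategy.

Row minima: T → 3, B → 1; maximin = 3.
Column maxima: b1 → 6, b2 → 10; minimax = 6.
3 ≠ 6, so there is no saddle point; optimal play is mixed.
Let Player I play T with probability p. Expected payoff against b1: 3p + 6(1−p) = −3p + 6; against b2: 10p + 1(1−p) = 9p + 1.
Setting these equal: −3p + 6 = 9p + 1 ⇒ −12p = -5 ⇒ p = 5/12, and the value is (-3)·(5/12) + 6 = 19/4.
For Player II: with q = P(b1), equating T's and B's payoffs gives −7q + 10 = 5q + 1 ⇒ q = 3/4.

1/4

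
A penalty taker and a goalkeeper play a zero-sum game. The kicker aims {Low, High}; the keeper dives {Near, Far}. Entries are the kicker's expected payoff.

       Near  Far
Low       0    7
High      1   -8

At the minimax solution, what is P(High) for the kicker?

Row minima: Low → 0, High → -8; maximin = 0.
Column maxima: Near → 1, Far → 7; minimax = 1.
0 ≠ 1, so there is no saddle point; optimal play is mixed.
Let the kicker play Low with probability p. Expected payoff against Near: 0p + 1(1−p) = −p + 1; against Far: 7p + (-8)(1−p) = 15p − 8.
Setting these equal: −p + 1 = 15p − 8 ⇒ −16p = -9 ⇒ p = 9/16, and the value is (-1)·(9/16) + 1 = 7/16.
For the keeper: with q = P(Near), equating Low's and High's payoffs gives −7q + 7 = 9q − 8 ⇒ q = 15/16.

7/16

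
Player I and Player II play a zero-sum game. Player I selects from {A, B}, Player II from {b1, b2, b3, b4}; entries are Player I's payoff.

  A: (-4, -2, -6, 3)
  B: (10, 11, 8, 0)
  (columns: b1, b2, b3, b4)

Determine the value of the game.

24/17

Row minima: A → -6, B → 0; maximin = 0.
Column maxima: b1 → 10, b2 → 11, b3 → 8, b4 → 3; minimax = 3.
0 ≠ 3, so there is no saddle point; optimal play is mixed.
b1 is strictly dominated by b3 (it gives Player I strictly more in every row), so Player II never plays it.
b2 is strictly dominated by b3 (it gives Player I strictly more in every row), so Player II never plays it.
On the remaining 2×2 (A, B vs b3, b4):
Let Player I play A with probability p. Expected payoff against b3: (-6)p + 8(1−p) = −14p + 8; against b4: 3p + 0(1−p) = 3p.
Setting these equal: −14p + 8 = 3p ⇒ −17p = -8 ⇒ p = 8/17, and the value is (-14)·(8/17) + 8 = 24/17.
For Player II: with q = P(b3), equating A's and B's payoffs gives −9q + 3 = 8q ⇒ q = 3/17.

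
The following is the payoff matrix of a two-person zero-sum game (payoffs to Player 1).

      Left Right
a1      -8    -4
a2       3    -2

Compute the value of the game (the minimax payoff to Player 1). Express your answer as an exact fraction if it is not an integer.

Row minima: a1 → -8, a2 → -2; maximin = -2.
Column maxima: Left → 3, Right → -2; minimax = -2.
Since maximin = minimax = -2, there is a saddle point and the value is -2.

-2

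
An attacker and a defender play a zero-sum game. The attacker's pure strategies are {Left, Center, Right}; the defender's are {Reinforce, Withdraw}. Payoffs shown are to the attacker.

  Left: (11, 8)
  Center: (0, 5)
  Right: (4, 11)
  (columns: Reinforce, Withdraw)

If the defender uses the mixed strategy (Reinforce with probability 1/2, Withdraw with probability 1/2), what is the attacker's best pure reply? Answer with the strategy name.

Left

Expected payoff of Left: (1/2)·11 + (1/2)·8 = 19/2.
Expected payoff of Center: (1/2)·0 + (1/2)·5 = 5/2.
Expected payoff of Right: (1/2)·4 + (1/2)·11 = 15/2.
The largest is 19/2, so the attacker's best response is Left.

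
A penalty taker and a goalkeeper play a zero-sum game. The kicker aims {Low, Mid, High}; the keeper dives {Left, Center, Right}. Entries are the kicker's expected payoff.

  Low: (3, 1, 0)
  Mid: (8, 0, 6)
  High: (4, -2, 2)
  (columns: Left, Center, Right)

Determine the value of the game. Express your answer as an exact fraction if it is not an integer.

Row minima: Low → 0, Mid → 0, High → -2; maximin = 0.
Column maxima: Left → 8, Center → 1, Right → 6; minimax = 1.
0 ≠ 1, so there is no saddle point; optimal play is mixed.
High is strictly dominated by Mid, so the kicker never plays it.
Left is strictly dominated by Center (it gives the kicker strictly more in every row), so the keeper never plays it.
On the remaining 2×2 (Low, Mid vs Center, Right):
Let the kicker play Low with probability p. Expected payoff against Center: 1p + 0(1−p) = p; against Right: 0p + 6(1−p) = −6p + 6.
Setting these equal: p = −6p + 6 ⇒ 7p = 6 ⇒ p = 6/7, and the value is (1)·(6/7) = 6/7.
For the keeper: with q = P(Center), equating Low's and Mid's payoffs gives q = −6q + 6 ⇒ q = 6/7.

6/7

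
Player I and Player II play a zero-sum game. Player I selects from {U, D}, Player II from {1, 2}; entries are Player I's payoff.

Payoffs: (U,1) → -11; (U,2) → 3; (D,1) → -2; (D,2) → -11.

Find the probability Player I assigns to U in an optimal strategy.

9/23

Row minima: U → -11, D → -11; maximin = -11.
Column maxima: 1 → -2, 2 → 3; minimax = -2.
-11 ≠ -2, so there is no saddle point; optimal play is mixed.
Let Player I play U with probability p. Expected payoff against 1: (-11)p + (-2)(1−p) = −9p − 2; against 2: 3p + (-11)(1−p) = 14p − 11.
Setting these equal: −9p − 2 = 14p − 11 ⇒ −23p = -9 ⇒ p = 9/23, and the value is (-9)·(9/23) − 2 = -127/23.
For Player II: with q = P(1), equating U's and D's payoffs gives −14q + 3 = 9q − 11 ⇒ q = 14/23.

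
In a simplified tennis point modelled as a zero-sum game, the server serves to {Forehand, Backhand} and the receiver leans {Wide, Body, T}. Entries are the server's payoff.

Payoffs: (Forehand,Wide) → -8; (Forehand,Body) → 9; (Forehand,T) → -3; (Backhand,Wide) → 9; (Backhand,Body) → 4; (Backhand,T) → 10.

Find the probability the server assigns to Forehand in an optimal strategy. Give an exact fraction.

5/22

Row minima: Forehand → -8, Backhand → 4; maximin = 4.
Column maxima: Wide → 9, Body → 9, T → 10; minimax = 9.
4 ≠ 9, so there is no saddle point; optimal play is mixed.
T is strictly dominated by Wide (it gives the server strictly more in every row), so the receiver never plays it.
On the remaining 2×2 (Forehand, Backhand vs Wide, Body):
Let the server play Forehand with probability p. Expected payoff against Wide: (-8)p + 9(1−p) = −17p + 9; against Body: 9p + 4(1−p) = 5p + 4.
Setting these equal: −17p + 9 = 5p + 4 ⇒ −22p = -5 ⇒ p = 5/22, and the value is (-17)·(5/22) + 9 = 113/22.
For the receiver: with q = P(Wide), equating Forehand's and Backhand's payoffs gives −17q + 9 = 5q + 4 ⇒ q = 5/22.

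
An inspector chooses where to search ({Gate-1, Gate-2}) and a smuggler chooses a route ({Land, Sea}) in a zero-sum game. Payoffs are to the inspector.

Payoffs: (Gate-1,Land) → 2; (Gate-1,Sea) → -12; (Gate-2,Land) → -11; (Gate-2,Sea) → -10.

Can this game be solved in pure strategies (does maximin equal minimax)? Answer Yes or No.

Row minima: Gate-1 → -12, Gate-2 → -11; maximin = -11.
Column maxima: Land → 2, Sea → -10; minimax = -10.
-11 ≠ -10, so no pure-strategy equilibrium exists.

No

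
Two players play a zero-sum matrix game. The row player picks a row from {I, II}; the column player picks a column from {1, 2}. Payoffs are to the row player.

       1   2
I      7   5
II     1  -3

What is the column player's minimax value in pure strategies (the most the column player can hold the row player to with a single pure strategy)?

5

Column maxima: 1 → 7, 2 → 5.
The smallest of these is 5.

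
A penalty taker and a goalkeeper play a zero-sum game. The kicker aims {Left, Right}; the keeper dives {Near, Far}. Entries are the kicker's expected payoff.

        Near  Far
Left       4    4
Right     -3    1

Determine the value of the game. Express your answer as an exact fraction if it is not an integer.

4

Row minima: Left → 4, Right → -3; maximin = 4.
Column maxima: Near → 4, Far → 4; minimax = 4.
Since maximin = minimax = 4, there is a saddle point and the value is 4.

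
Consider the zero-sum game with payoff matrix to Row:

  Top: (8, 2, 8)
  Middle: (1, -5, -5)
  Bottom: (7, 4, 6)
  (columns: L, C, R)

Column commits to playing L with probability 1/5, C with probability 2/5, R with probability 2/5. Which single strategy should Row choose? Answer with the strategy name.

Top

Expected payoff of Top: (1/5)·8 + (2/5)·2 + (2/5)·8 = 28/5.
Expected payoff of Middle: (1/5)·1 + (2/5)·(-5) + (2/5)·(-5) = -19/5.
Expected payoff of Bottom: (1/5)·7 + (2/5)·4 + (2/5)·6 = 27/5.
The largest is 28/5, so Row's best response is Top.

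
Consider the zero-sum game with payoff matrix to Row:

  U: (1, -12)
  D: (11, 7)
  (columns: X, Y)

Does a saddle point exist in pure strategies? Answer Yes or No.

Yes

Row minima: U → -12, D → 7; maximin = 7.
Column maxima: X → 11, Y → 7; minimax = 7.
maximin = minimax = 7, so a saddle point exists.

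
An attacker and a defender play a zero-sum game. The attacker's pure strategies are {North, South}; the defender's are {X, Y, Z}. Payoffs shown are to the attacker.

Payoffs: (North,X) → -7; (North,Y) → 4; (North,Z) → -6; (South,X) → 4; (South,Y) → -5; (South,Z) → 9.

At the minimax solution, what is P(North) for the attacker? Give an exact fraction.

Row minima: North → -7, South → -5; maximin = -5.
Column maxima: X → 4, Y → 4, Z → 9; minimax = 4.
-5 ≠ 4, so there is no saddle point; optimal play is mixed.
Z is strictly dominated by X (it gives the attacker strictly more in every row), so the defender never plays it.
On the remaining 2×2 (North, South vs X, Y):
Let the attacker play North with probability p. Expected payoff against X: (-7)p + 4(1−p) = −11p + 4; against Y: 4p + (-5)(1−p) = 9p − 5.
Setting these equal: −11p + 4 = 9p − 5 ⇒ −20p = -9 ⇒ p = 9/20, and the value is (-11)·(9/20) + 4 = -19/20.
For the defender: with q = P(X), equating North's and South's payoffs gives −11q + 4 = 9q − 5 ⇒ q = 9/20.

9/20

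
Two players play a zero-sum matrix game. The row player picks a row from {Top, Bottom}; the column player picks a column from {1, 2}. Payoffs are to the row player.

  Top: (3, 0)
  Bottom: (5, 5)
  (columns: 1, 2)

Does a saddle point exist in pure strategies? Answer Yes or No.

Yes

Row minima: Top → 0, Bottom → 5; maximin = 5.
Column maxima: 1 → 5, 2 → 5; minimax = 5.
maximin = minimax = 5, so a saddle point exists.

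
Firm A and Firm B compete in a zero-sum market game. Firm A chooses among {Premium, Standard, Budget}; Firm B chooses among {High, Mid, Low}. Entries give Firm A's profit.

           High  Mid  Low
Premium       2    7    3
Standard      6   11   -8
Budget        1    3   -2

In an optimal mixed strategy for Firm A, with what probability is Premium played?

14/15

Row minima: Premium → 2, Standard → -8, Budget → -2; maximin = 2.
Column maxima: High → 6, Mid → 11, Low → 3; minimax = 3.
2 ≠ 3, so there is no saddle point; optimal play is mixed.
Budget is strictly dominated by Premium, so Firm A never plays it.
Mid is strictly dominated by High (it gives Firm A strictly more in every row), so Firm B never plays it.
On the remaining 2×2 (Premium, Standard vs High, Low):
Let Firm A play Premium with probability p. Expected payoff against High: 2p + 6(1−p) = −4p + 6; against Low: 3p + (-8)(1−p) = 11p − 8.
Setting these equal: −4p + 6 = 11p − 8 ⇒ −15p = -14 ⇒ p = 14/15, and the value is (-4)·(14/15) + 6 = 34/15.
For Firm B: with q = P(High), equating Premium's and Standard's payoffs gives −q + 3 = 14q − 8 ⇒ q = 11/15.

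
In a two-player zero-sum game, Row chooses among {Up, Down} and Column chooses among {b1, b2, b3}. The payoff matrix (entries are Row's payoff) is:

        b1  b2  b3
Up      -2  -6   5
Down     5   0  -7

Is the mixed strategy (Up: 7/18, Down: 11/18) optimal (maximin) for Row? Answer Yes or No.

Against b1 this mix gives (7/18)·(-2) + (11/18)·5 = 41/18.
Against b2 this mix gives (7/18)·(-6) + (11/18)·0 = -7/3.
Against b3 this mix gives (7/18)·5 + (11/18)·(-7) = -7/3.
All of Column's active replies (b2, b3) yield -7/3, and no column does worse for Row. The mix makes Column indifferent and guarantees -7/3, so it is optimal.

Yes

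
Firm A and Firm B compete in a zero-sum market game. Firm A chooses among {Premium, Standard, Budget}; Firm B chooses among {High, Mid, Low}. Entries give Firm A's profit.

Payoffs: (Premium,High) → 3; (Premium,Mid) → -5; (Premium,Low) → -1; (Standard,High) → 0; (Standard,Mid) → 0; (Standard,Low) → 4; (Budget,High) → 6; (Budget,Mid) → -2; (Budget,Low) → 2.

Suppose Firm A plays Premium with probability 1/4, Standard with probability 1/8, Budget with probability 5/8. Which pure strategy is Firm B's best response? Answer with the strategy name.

Mid

If Firm B plays High, Firm A's expected payoff is (1/4)·3 + (1/8)·0 + (5/8)·6 = 9/2.
If Firm B plays Mid, Firm A's expected payoff is (1/4)·(-5) + (1/8)·0 + (5/8)·(-2) = -5/2.
If Firm B plays Low, Firm A's expected payoff is (1/4)·(-1) + (1/8)·4 + (5/8)·2 = 3/2.
Firm B minimizes Firm A's payoff; the smallest is -5/2, so the best response is Mid.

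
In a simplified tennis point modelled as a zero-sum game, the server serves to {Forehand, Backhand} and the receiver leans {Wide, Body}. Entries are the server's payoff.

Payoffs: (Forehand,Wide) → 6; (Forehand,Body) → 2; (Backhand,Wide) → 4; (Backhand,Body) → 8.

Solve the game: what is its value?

5

Row minima: Forehand → 2, Backhand → 4; maximin = 4.
Column maxima: Wide → 6, Body → 8; minimax = 6.
4 ≠ 6, so there is no saddle point; optimal play is mixed.
Let the server play Forehand with probability p. Expected payoff against Wide: 6p + 4(1−p) = 2p + 4; against Body: 2p + 8(1−p) = −6p + 8.
Setting these equal: 2p + 4 = −6p + 8 ⇒ 8p = 4 ⇒ p = 1/2, and the value is (2)·(1/2) + 4 = 5.
For the receiver: with q = P(Wide), equating Forehand's and Backhand's payoffs gives 4q + 2 = −4q + 8 ⇒ q = 3/4.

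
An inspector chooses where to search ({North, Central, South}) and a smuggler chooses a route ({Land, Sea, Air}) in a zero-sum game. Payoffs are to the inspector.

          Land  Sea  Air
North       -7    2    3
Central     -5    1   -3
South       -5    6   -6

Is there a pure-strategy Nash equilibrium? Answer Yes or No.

Yes

Row minima: North → -7, Central → -5, South → -6; maximin = -5.
Column maxima: Land → -5, Sea → 6, Air → 3; minimax = -5.
maximin = minimax = -5, so a saddle point exists.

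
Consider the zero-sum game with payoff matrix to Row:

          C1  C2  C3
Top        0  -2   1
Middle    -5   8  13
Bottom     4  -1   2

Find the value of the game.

Row minima: Top → -2, Middle → -5, Bottom → -1; maximin = -1.
Column maxima: C1 → 4, C2 → 8, C3 → 13; minimax = 4.
-1 ≠ 4, so there is no saddle point; optimal play is mixed.
Top is strictly dominated by Bottom, so Row never plays it.
C3 is strictly dominated by C2 (it gives Row strictly more in every row), so Column never plays it.
On the remaining 2×2 (Middle, Bottom vs C1, C2):
Let Row play Middle with probability p. Expected payoff against C1: (-5)p + 4(1−p) = −9p + 4; against C2: 8p + (-1)(1−p) = 9p − 1.
Setting these equal: −9p + 4 = 9p − 1 ⇒ −18p = -5 ⇒ p = 5/18, and the value is (-9)·(5/18) + 4 = 3/2.
For Column: with q = P(C1), equating Middle's and Bottom's payoffs gives −13q + 8 = 5q − 1 ⇒ q = 1/2.

3/2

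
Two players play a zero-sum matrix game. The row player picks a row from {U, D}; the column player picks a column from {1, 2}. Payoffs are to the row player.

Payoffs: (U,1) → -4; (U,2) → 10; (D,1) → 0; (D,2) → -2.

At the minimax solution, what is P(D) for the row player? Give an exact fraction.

7/8

Row minima: U → -4, D → -2; maximin = -2.
Column maxima: 1 → 0, 2 → 10; minimax = 0.
-2 ≠ 0, so there is no saddle point; optimal play is mixed.
Let the row player play U with probability p. Expected payoff against 1: (-4)p + 0(1−p) = −4p; against 2: 10p + (-2)(1−p) = 12p − 2.
Setting these equal: −4p = 12p − 2 ⇒ −16p = -2 ⇒ p = 1/8, and the value is (-4)·(1/8) = -1/2.
For the column player: with q = P(1), equating U's and D's payoffs gives −14q + 10 = 2q − 2 ⇒ q = 3/4.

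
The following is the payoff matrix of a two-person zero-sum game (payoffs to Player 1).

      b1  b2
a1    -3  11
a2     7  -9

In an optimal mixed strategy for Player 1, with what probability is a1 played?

8/15

Row minima: a1 → -3, a2 → -9; maximin = -3.
Column maxima: b1 → 7, b2 → 11; minimax = 7.
-3 ≠ 7, so there is no saddle point; optimal play is mixed.
Let Player 1 play a1 with probability p. Expected payoff against b1: (-3)p + 7(1−p) = −10p + 7; against b2: 11p + (-9)(1−p) = 20p − 9.
Setting these equal: −10p + 7 = 20p − 9 ⇒ −30p = -16 ⇒ p = 8/15, and the value is (-10)·(8/15) + 7 = 5/3.
For Player 2: with q = P(b1), equating a1's and a2's payoffs gives −14q + 11 = 16q − 9 ⇒ q = 2/3.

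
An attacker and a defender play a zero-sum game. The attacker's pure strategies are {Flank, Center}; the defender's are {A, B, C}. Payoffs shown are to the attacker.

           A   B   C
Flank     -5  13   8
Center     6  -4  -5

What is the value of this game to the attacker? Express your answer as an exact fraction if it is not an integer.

23/24

Row minima: Flank → -5, Center → -5; maximin = -5.
Column maxima: A → 6, B → 13, C → 8; minimax = 6.
-5 ≠ 6, so there is no saddle point; optimal play is mixed.
B is strictly dominated by C (it gives the attacker strictly more in every row), so the defender never plays it.
On the remaining 2×2 (Flank, Center vs A, C):
Let the attacker play Flank with probability p. Expected payoff against A: (-5)p + 6(1−p) = −11p + 6; against C: 8p + (-5)(1−p) = 13p − 5.
Setting these equal: −11p + 6 = 13p − 5 ⇒ −24p = -11 ⇒ p = 11/24, and the value is (-11)·(11/24) + 6 = 23/24.
For the defender: with q = P(A), equating Flank's and Center's payoffs gives −13q + 8 = 11q − 5 ⇒ q = 13/24.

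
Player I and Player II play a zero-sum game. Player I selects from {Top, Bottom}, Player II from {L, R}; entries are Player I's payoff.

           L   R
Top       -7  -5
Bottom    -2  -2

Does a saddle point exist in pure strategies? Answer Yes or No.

Yes

Row minima: Top → -7, Bottom → -2; maximin = -2.
Column maxima: L → -2, R → -2; minimax = -2.
maximin = minimax = -2, so a saddle point exists.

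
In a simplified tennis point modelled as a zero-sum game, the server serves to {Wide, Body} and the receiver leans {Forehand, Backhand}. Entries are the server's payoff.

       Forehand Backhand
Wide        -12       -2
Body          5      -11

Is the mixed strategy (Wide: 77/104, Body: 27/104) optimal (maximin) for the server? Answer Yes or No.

No

Against Forehand this mix gives (77/104)·(-12) + (27/104)·5 = -789/104.
Against Backhand this mix gives (77/104)·(-2) + (27/104)·(-11) = -451/104.
The receiver will play Forehand, holding the server to -789/104. Shifting weight toward the row that does better against Forehand would raise this floor (the equalizing mix achieves -71/13 against both Forehand and Backhand), so the proposed strategy is not optimal.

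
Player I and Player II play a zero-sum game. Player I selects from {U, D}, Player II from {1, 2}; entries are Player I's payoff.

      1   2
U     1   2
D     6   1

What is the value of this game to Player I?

11/6

Row minima: U → 1, D → 1; maximin = 1.
Column maxima: 1 → 6, 2 → 2; minimax = 2.
1 ≠ 2, so there is no saddle point; optimal play is mixed.
Let Player I play U with probability p. Expected payoff against 1: 1p + 6(1−p) = −5p + 6; against 2: 2p + 1(1−p) = p + 1.
Setting these equal: −5p + 6 = p + 1 ⇒ −6p = -5 ⇒ p = 5/6, and the value is (-5)·(5/6) + 6 = 11/6.
For Player II: with q = P(1), equating U's and D's payoffs gives −q + 2 = 5q + 1 ⇒ q = 1/6.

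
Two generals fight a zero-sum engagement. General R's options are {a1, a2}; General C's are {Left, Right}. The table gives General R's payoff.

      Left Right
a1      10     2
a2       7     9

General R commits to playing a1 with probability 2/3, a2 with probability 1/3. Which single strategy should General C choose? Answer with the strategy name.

Right

If General C plays Left, General R's expected payoff is (2/3)·10 + (1/3)·7 = 9.
If General C plays Right, General R's expected payoff is (2/3)·2 + (1/3)·9 = 13/3.
General C minimizes General R's payoff; the smallest is 13/3, so the best response is Right.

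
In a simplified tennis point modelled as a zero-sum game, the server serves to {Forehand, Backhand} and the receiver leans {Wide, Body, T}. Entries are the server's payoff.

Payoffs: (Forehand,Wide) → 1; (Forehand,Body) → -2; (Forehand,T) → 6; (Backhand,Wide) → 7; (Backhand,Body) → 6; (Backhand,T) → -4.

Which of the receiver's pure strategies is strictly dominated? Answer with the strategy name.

Wide

Body holds the server's payoff strictly below Wide in every row: -2 < 1, 6 < 7.
So Wide is strictly dominated for the receiver.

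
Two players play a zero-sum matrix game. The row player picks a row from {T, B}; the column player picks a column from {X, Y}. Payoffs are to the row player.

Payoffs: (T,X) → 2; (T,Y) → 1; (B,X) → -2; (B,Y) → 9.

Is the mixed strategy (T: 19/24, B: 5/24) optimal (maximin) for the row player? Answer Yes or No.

Against X this mix gives (19/24)·2 + (5/24)·(-2) = 7/6.
Against Y this mix gives (19/24)·1 + (5/24)·9 = 8/3.
The column player will play X, holding the row player to 7/6. Shifting weight toward the row that does better against X would raise this floor (the equalizing mix achieves 5/3 against both X and Y), so the proposed strategy is not optimal.

No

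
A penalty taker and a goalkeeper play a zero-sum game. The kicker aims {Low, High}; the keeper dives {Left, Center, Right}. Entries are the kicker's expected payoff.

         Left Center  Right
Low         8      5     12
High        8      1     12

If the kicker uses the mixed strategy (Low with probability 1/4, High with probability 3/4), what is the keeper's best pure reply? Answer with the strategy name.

If the keeper plays Left, the kicker's expected payoff is (1/4)·8 + (3/4)·8 = 8.
If the keeper plays Center, the kicker's expected payoff is (1/4)·5 + (3/4)·1 = 2.
If the keeper plays Right, the kicker's expected payoff is (1/4)·12 + (3/4)·12 = 12.
The keeper minimizes the kicker's payoff; the smallest is 2, so the best response is Center.

Center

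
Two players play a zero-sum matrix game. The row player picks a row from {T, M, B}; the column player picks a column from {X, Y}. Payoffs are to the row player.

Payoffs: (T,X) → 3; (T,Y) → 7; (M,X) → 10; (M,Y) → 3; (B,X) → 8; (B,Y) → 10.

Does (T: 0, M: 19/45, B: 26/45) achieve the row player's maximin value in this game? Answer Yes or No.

No

Against X this mix gives (19/45)·10 + (26/45)·8 = 398/45.
Against Y this mix gives (19/45)·3 + (26/45)·10 = 317/45.
The column player will play Y, holding the row player to 317/45. Shifting weight toward the row that does better against Y would raise this floor (the equalizing mix achieves 76/9 against both Y and X), so the proposed strategy is not optimal.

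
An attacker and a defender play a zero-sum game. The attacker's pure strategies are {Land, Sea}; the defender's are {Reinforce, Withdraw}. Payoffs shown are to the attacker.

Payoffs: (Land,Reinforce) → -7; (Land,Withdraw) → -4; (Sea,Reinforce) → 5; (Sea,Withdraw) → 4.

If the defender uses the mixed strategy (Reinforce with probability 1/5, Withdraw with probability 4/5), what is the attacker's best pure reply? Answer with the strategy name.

Sea

Expected payoff of Land: (1/5)·(-7) + (4/5)·(-4) = -23/5.
Expected payoff of Sea: (1/5)·5 + (4/5)·4 = 21/5.
The largest is 21/5, so the attacker's best response is Sea.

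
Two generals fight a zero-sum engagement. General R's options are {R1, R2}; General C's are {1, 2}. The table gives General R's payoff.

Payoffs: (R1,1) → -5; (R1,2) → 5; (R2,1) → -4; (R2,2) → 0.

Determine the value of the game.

Row minima: R1 → -5, R2 → -4; maximin = -4.
Column maxima: 1 → -4, 2 → 5; minimax = -4.
Since maximin = minimax = -4, there is a saddle point and the value is -4.

-4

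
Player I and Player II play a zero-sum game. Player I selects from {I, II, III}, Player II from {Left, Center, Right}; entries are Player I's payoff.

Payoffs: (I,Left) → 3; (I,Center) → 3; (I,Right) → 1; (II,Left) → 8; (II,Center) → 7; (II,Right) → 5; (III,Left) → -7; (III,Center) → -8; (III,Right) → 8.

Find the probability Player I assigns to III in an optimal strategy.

Row minima: I → 1, II → 5, III → -8; maximin = 5.
Column maxima: Left → 8, Center → 7, Right → 8; minimax = 7.
5 ≠ 7, so there is no saddle point; optimal play is mixed.
I is strictly dominated by II, so Player I never plays it.
With I eliminated, Left is strictly dominated by Center (it gives Player I strictly more in every remaining row), so Player II never plays it.
On the remaining 2×2 (II, III vs Center, Right):
Let Player I play II with probability p. Expected payoff against Center: 7p + (-8)(1−p) = 15p − 8; against Right: 5p + 8(1−p) = −3p + 8.
Setting these equal: 15p − 8 = −3p + 8 ⇒ 18p = 16 ⇒ p = 8/9, and the value is (15)·(8/9) − 8 = 16/3.
For Player II: with q = P(Center), equating II's and III's payoffs gives 2q + 5 = −16q + 8 ⇒ q = 1/6.

1/9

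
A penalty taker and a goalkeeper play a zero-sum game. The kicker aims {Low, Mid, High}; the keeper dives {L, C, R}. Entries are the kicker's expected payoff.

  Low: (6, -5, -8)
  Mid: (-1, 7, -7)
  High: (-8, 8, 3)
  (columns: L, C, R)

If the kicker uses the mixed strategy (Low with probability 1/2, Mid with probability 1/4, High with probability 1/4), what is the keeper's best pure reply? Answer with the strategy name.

If the keeper plays L, the kicker's expected payoff is (1/2)·6 + (1/4)·(-1) + (1/4)·(-8) = 3/4.
If the keeper plays C, the kicker's expected payoff is (1/2)·(-5) + (1/4)·7 + (1/4)·8 = 5/4.
If the keeper plays R, the kicker's expected payoff is (1/2)·(-8) + (1/4)·(-7) + (1/4)·3 = -5.
The keeper minimizes the kicker's payoff; the smallest is -5, so the best response is R.

R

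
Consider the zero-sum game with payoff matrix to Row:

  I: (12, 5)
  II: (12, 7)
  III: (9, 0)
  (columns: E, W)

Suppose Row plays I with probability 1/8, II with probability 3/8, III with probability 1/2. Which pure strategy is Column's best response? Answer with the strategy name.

If Column plays E, Row's expected payoff is (1/8)·12 + (3/8)·12 + (1/2)·9 = 21/2.
If Column plays W, Row's expected payoff is (1/8)·5 + (3/8)·7 + (1/2)·0 = 13/4.
Column minimizes Row's payoff; the smallest is 13/4, so the best response is W.

W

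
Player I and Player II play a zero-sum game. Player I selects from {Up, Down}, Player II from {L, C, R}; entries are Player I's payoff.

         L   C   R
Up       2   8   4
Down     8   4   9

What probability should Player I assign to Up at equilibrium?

2/5

Row minima: Up → 2, Down → 4; maximin = 4.
Column maxima: L → 8, C → 8, R → 9; minimax = 8.
4 ≠ 8, so there is no saddle point; optimal play is mixed.
R is strictly dominated by L (it gives Player I strictly more in every row), so Player II never plays it.
On the remaining 2×2 (Up, Down vs L, C):
Let Player I play Up with probability p. Expected payoff against L: 2p + 8(1−p) = −6p + 8; against C: 8p + 4(1−p) = 4p + 4.
Setting these equal: −6p + 8 = 4p + 4 ⇒ −10p = -4 ⇒ p = 2/5, and the value is (-6)·(2/5) + 8 = 28/5.
For Player II: with q = P(L), equating Up's and Down's payoffs gives −6q + 8 = 4q + 4 ⇒ q = 2/5.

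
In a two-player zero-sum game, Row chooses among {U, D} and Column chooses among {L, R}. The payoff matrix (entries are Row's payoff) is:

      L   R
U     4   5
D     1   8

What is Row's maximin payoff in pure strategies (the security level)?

4

Row minima: U → 4, D → 1.
The best of these is 4.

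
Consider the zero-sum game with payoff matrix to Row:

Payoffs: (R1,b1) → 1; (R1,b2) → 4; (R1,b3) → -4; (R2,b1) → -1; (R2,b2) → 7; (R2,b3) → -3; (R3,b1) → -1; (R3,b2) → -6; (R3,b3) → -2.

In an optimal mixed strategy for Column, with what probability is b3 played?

Row minima: R1 → -4, R2 → -3, R3 → -6; maximin = -3.
Column maxima: b1 → 1, b2 → 7, b3 → -2; minimax = -2.
-3 ≠ -2, so there is no saddle point; optimal play is mixed.
b1 is strictly dominated by b3 (it gives Row strictly more in every row), so Column never plays it.
With b1 eliminated, R1 is strictly dominated by R2 (R2 gives Row strictly more in every remaining column), so Row never plays it.
On the remaining 2×2 (R2, R3 vs b2, b3):
Let Row play R2 with probability p. Expected payoff against b2: 7p + (-6)(1−p) = 13p − 6; against b3: (-3)p + (-2)(1−p) = −p − 2.
Setting these equal: 13p − 6 = −p − 2 ⇒ 14p = 4 ⇒ p = 2/7, and the value is (13)·(2/7) − 6 = -16/7.
For Column: with q = P(b2), equating R2's and R3's payoffs gives 10q − 3 = −4q − 2 ⇒ q = 1/14.

13/14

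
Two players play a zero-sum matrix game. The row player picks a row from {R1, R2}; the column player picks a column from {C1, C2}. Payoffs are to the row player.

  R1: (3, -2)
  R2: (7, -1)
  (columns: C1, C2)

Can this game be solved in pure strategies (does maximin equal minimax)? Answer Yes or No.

Yes

Row minima: R1 → -2, R2 → -1; maximin = -1.
Column maxima: C1 → 7, C2 → -1; minimax = -1.
maximin = minimax = -1, so a saddle point exists.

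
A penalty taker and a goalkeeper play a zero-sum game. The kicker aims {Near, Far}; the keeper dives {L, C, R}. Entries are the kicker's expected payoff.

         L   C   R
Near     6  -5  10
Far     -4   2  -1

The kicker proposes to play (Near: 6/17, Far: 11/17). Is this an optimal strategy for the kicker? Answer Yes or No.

Against L this mix gives (6/17)·6 + (11/17)·(-4) = -8/17.
Against C this mix gives (6/17)·(-5) + (11/17)·2 = -8/17.
Against R this mix gives (6/17)·10 + (11/17)·(-1) = 49/17.
All of the keeper's active replies (L, C) yield -8/17, and no column does worse for the kicker. The mix makes the keeper indifferent and guarantees -8/17, so it is optimal.

Yes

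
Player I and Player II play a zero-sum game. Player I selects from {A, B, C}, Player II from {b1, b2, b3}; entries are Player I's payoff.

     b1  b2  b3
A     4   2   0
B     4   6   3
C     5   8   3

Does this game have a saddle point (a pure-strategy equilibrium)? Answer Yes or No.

Yes

Row minima: A → 0, B → 3, C → 3; maximin = 3.
Column maxima: b1 → 5, b2 → 8, b3 → 3; minimax = 3.
maximin = minimax = 3, so a saddle point exists.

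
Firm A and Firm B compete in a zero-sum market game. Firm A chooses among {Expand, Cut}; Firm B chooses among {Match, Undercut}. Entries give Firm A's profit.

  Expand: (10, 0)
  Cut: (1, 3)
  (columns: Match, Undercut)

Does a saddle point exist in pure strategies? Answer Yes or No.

No

Row minima: Expand → 0, Cut → 1; maximin = 1.
Column maxima: Match → 10, Undercut → 3; minimax = 3.
1 ≠ 3, so no pure-strategy equilibrium exists.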